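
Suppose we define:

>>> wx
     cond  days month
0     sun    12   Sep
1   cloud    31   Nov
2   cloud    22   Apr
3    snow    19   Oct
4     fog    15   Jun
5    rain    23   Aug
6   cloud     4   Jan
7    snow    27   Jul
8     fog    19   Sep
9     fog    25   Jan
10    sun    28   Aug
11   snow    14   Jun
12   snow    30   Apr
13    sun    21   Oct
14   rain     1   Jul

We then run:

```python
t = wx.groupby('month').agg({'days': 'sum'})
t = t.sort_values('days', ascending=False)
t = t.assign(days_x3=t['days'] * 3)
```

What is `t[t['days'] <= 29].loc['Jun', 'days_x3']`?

87

group by month, sum of days:
       days
month      
Apr      52
Aug      51
Jan      29
Jul      28
Jun      29
Nov      31
Oct      40
Sep      31
sort by days descending:
       days
month      
Apr      52
Aug      51
Oct      40
Nov      31
Sep      31
Jan      29
Jun      29
Jul      28
add column days_x3 = t['days'] * 3:
       days  days_x3
month               
Apr      52      156
Aug      51      153
Oct      40      120
Nov      31       93
Sep      31       93
Jan      29       87
Jun      29       87
Jul      28       84
filter rows where days <= 29:
       days  days_x3
month               
Jan      29       87
Jun      29       87
Jul      28       84
Taking the value at row 'Jun', column 'days_x3' gives 87.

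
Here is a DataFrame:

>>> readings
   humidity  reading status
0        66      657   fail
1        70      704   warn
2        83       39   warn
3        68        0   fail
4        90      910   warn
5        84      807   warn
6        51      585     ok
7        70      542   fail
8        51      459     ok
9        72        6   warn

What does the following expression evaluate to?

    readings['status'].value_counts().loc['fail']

value_counts of status:
status
warn    5
fail    3
ok      2
Name: count, dtype: int64

3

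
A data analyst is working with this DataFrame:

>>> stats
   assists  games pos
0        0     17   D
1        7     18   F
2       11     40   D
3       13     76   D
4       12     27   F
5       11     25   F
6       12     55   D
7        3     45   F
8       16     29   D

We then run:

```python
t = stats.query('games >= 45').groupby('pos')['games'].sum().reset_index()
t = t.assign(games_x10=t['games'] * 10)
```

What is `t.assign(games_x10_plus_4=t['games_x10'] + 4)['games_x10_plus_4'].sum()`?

filter rows where games >= 45:
   assists  games pos
3       13     76   D
6       12     55   D
7        3     45   F
group by pos, sum of games:
pos
D    131
F     45
Name: games, dtype: int64
reset_index():
  pos  games
0   D    131
1   F     45
add column games_x10 = t['games'] * 10:
  pos  games  games_x10
0   D    131       1310
1   F     45        450
add column games_x10_plus_4 = t['games_x10'] + 4:
  pos  games  games_x10  games_x10_plus_4
0   D    131       1310              1314
1   F     45        450               454
sum of column 'games_x10_plus_4' → 1768

1768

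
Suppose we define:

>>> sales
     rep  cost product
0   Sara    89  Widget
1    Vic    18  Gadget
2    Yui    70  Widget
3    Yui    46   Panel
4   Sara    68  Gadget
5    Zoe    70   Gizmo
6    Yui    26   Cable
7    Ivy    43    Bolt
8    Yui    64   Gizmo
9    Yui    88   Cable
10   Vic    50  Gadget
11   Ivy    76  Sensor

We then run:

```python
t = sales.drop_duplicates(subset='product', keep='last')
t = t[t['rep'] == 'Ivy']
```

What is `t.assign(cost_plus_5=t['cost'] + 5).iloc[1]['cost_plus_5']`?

drop duplicate product (keep=last):
    rep  cost product
2   Yui    70  Widget
3   Yui    46   Panel
7   Ivy    43    Bolt
8   Yui    64   Gizmo
9   Yui    88   Cable
10  Vic    50  Gadget
11  Ivy    76  Sensor
filter rows where rep == 'Ivy':
    rep  cost product
7   Ivy    43    Bolt
11  Ivy    76  Sensor
add column cost_plus_5 = t['cost'] + 5:
    rep  cost product  cost_plus_5
7   Ivy    43    Bolt           48
11  Ivy    76  Sensor           81
So iloc[1]['cost_plus_5'] = 81.

81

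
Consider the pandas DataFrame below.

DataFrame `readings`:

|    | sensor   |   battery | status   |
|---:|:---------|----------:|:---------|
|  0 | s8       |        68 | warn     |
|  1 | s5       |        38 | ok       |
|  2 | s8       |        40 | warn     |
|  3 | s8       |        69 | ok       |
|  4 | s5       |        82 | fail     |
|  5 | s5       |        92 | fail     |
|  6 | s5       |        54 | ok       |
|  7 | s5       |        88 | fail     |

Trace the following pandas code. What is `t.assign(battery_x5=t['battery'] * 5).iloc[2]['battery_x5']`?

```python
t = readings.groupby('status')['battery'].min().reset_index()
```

200

group by status, min of battery:
status
fail    82
ok      38
warn    40
Name: battery, dtype: int64
reset_index():
  status  battery
0   fail       82
1     ok       38
2   warn       40
add column battery_x5 = t['battery'] * 5:
  status  battery  battery_x5
0   fail       82         410
1     ok       38         190
2   warn       40         200
So iloc[2]['battery_x5'] = 200.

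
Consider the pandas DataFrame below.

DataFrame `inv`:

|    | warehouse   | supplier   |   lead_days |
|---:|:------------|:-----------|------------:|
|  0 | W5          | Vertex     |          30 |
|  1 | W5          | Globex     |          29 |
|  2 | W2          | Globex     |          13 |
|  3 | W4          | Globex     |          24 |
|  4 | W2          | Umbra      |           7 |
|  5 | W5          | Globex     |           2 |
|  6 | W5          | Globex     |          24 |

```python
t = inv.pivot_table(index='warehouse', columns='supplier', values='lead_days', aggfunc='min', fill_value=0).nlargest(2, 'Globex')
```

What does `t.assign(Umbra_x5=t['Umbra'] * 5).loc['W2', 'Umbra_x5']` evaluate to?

35

pivot: rows=warehouse, cols=supplier, min(lead_days):
supplier   Globex  Umbra  Vertex
warehouse                       
W2             13      7       0
W4             24      0       0
W5              2      0      30
take 2 rows with largest Globex:
supplier   Globex  Umbra  Vertex
warehouse                       
W4             24      0       0
W2             13      7       0
add column Umbra_x5 = t['Umbra'] * 5:
supplier   Globex  Umbra  Vertex  Umbra_x5
warehouse                                 
W4             24      0       0         0
W2             13      7       0        35
The value at row 'W2', column 'Umbra_x5' is 35.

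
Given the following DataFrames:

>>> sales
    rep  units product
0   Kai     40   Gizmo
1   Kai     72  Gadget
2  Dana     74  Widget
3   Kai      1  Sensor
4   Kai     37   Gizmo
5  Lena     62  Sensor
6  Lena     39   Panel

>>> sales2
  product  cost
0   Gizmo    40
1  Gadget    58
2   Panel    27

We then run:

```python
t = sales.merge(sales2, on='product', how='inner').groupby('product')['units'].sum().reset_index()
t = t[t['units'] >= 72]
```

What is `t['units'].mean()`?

merge on 'product' (how='inner') → 4 rows:
    rep  units product  cost
0   Kai     40   Gizmo    40
1   Kai     72  Gadget    58
2   Kai     37   Gizmo    40
3  Lena     39   Panel    27
group by product, sum of units:
product
Gadget    72
Gizmo     77
Panel     39
Name: units, dtype: int64
reset_index():
  product  units
0  Gadget     72
1   Gizmo     77
2   Panel     39
filter rows where units >= 72:
  product  units
0  Gadget     72
1   Gizmo     77

74.5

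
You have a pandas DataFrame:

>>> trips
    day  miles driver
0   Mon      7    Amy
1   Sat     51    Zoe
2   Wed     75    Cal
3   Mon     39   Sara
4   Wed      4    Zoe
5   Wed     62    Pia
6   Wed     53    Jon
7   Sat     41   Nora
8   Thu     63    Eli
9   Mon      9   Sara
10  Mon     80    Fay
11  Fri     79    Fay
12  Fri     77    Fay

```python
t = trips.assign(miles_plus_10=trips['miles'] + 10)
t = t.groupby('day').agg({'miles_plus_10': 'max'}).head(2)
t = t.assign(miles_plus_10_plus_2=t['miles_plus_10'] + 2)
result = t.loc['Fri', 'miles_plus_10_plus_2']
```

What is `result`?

add column miles_plus_10 = trips['miles'] + 10:
    day  miles driver  miles_plus_10
0   Mon      7    Amy             17
1   Sat     51    Zoe             61
2   Wed     75    Cal             85
3   Mon     39   Sara             49
4   Wed      4    Zoe             14
5   Wed     62    Pia             72
6   Wed     53    Jon             63
7   Sat     41   Nora             51
8   Thu     63    Eli             73
9   Mon      9   Sara             19
10  Mon     80    Fay             90
11  Fri     79    Fay             89
12  Fri     77    Fay             87
group by day, max of miles_plus_10:
     miles_plus_10
day               
Fri             89
Mon             90
Sat             61
Thu             73
Wed             85
take first 2 rows:
     miles_plus_10
day               
Fri             89
Mon             90
add column miles_plus_10_plus_2 = t['miles_plus_10'] + 2:
     miles_plus_10  miles_plus_10_plus_2
day                                     
Fri             89                    91
Mon             90                    92
Reading off the value at row 'Fri', column 'miles_plus_10_plus_2', we get 91.

91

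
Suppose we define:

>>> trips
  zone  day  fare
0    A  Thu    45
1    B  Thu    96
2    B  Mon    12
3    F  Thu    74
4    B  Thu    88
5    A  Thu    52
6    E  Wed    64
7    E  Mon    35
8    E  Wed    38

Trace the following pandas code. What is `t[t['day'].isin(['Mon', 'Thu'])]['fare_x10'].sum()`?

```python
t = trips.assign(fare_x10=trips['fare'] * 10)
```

add column fare_x10 = trips['fare'] * 10:
  zone  day  fare  fare_x10
0    A  Thu    45       450
1    B  Thu    96       960
2    B  Mon    12       120
3    F  Thu    74       740
4    B  Thu    88       880
5    A  Thu    52       520
6    E  Wed    64       640
7    E  Mon    35       350
8    E  Wed    38       380
filter rows where day in ['Mon', 'Thu']:
  zone  day  fare  fare_x10
0    A  Thu    45       450
1    B  Thu    96       960
2    B  Mon    12       120
3    F  Thu    74       740
4    B  Thu    88       880
5    A  Thu    52       520
7    E  Mon    35       350
sum of column 'fare_x10' → 4020

4020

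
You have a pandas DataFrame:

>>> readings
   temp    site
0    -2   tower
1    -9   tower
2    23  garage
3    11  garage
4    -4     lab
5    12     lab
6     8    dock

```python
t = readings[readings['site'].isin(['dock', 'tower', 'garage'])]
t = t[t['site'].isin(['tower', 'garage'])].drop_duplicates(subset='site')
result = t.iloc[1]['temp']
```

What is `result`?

filter rows where site in ['dock', 'tower', 'garage']:
   temp    site
0    -2   tower
1    -9   tower
2    23  garage
3    11  garage
6     8    dock
filter rows where site in ['tower', 'garage']:
   temp    site
0    -2   tower
1    -9   tower
2    23  garage
3    11  garage
drop duplicate site (keep=first):
   temp    site
0    -2   tower
2    23  garage
Finally, value at position 1, column 'temp' = 23.

23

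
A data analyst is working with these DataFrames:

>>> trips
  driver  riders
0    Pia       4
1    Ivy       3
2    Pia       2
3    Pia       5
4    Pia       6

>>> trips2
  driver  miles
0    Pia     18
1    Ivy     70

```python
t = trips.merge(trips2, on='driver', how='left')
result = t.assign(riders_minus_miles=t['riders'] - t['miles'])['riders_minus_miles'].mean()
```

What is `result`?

merge on 'driver' (how='left') → 5 rows:
  driver  riders  miles
0    Pia       4     18
1    Ivy       3     70
2    Pia       2     18
3    Pia       5     18
4    Pia       6     18
add column riders_minus_miles = t['riders'] - t['miles']:
  driver  riders  miles  riders_minus_miles
0    Pia       4     18                 -14
1    Ivy       3     70                 -67
2    Pia       2     18                 -16
3    Pia       5     18                 -13
4    Pia       6     18                 -12

-24.4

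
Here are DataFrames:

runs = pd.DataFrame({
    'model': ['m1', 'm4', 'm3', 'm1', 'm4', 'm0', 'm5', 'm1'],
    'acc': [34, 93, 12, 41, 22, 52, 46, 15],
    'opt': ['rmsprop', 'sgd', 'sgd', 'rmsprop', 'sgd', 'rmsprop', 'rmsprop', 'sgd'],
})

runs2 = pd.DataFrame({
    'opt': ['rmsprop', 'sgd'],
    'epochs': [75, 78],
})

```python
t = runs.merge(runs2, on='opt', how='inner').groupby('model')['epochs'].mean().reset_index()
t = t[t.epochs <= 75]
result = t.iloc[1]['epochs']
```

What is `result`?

merge on 'opt' (how='inner') → 8 rows:
  model  acc      opt  epochs
0    m1   34  rmsprop      75
1    m4   93      sgd      78
2    m3   12      sgd      78
3    m1   41  rmsprop      75
4    m4   22      sgd      78
5    m0   52  rmsprop      75
6    m5   46  rmsprop      75
7    m1   15      sgd      78
group by model, mean of epochs:
model
m0    75.0
m1    76.0
m3    78.0
m4    78.0
m5    75.0
Name: epochs, dtype: float64
reset_index():
  model  epochs
0    m0    75.0
1    m1    76.0
2    m3    78.0
3    m4    78.0
4    m5    75.0
filter rows where epochs <= 75:
  model  epochs
0    m0    75.0
4    m5    75.0

75.0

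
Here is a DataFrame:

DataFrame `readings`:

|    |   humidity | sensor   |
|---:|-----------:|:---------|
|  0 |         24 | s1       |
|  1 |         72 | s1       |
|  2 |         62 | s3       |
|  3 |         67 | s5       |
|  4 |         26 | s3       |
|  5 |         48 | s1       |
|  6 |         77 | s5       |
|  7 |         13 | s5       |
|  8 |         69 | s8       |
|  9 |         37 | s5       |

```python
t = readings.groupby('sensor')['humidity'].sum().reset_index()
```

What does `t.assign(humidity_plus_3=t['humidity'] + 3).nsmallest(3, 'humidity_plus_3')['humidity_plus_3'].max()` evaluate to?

147

group by sensor, sum of humidity:
sensor
s1    144
s3     88
s5    194
s8     69
Name: humidity, dtype: int64
reset_index():
  sensor  humidity
0     s1       144
1     s3        88
2     s5       194
3     s8        69
add column humidity_plus_3 = t['humidity'] + 3:
  sensor  humidity  humidity_plus_3
0     s1       144              147
1     s3        88               91
2     s5       194              197
3     s8        69               72
take 3 rows with smallest humidity_plus_3:
  sensor  humidity  humidity_plus_3
3     s8        69               72
1     s3        88               91
0     s1       144              147
Reading off the max of column 'humidity_plus_3', we get 147.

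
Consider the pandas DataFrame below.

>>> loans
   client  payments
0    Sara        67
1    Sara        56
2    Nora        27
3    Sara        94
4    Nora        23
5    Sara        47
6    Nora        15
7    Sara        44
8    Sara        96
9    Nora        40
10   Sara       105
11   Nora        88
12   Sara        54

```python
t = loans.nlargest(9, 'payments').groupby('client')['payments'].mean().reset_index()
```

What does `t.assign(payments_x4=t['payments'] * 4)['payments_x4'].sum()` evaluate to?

633.5

take 9 rows with largest payments:
   client  payments
10   Sara       105
8    Sara        96
3    Sara        94
11   Nora        88
0    Sara        67
1    Sara        56
12   Sara        54
5    Sara        47
7    Sara        44
group by client, mean of payments:
client
Nora    88.000
Sara    70.375
Name: payments, dtype: float64
reset_index():
  client  payments
0   Nora    88.000
1   Sara    70.375
add column payments_x4 = t['payments'] * 4:
  client  payments  payments_x4
0   Nora    88.000        352.0
1   Sara    70.375        281.5
Then the sum of column 'payments_x4': 633.5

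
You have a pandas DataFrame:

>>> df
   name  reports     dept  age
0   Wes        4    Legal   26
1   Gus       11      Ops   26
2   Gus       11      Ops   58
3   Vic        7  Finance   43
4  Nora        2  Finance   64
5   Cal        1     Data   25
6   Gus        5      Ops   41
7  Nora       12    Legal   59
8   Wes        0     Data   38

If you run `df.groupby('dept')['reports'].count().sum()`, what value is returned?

9

group by dept, count of reports:
dept
Data       2
Finance    2
Legal      2
Ops        3
Name: reports, dtype: int64
Reading off the sum of the resulting series, we get 9.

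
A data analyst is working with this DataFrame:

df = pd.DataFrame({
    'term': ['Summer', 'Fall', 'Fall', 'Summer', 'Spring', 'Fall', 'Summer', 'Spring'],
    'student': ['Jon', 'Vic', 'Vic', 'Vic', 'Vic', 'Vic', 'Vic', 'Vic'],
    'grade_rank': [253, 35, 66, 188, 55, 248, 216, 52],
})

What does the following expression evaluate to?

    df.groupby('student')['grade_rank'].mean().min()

group by student, mean of grade_rank:
student
Jon    253.000000
Vic    122.857143
Name: grade_rank, dtype: float64

122.857142857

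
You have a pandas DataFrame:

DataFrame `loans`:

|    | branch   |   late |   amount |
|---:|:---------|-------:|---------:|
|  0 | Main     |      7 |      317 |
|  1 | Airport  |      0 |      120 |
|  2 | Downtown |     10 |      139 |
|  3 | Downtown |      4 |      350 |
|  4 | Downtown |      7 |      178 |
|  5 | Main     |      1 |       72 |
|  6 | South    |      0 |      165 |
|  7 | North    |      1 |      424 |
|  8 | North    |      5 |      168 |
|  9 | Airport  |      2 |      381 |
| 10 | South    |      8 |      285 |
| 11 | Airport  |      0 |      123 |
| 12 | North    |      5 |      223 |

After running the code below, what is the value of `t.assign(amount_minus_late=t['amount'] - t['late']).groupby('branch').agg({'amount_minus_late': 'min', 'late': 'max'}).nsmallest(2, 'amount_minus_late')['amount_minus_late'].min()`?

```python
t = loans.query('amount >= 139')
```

filter rows where amount >= 139:
      branch  late  amount
0       Main     7     317
2   Downtown    10     139
3   Downtown     4     350
4   Downtown     7     178
6      South     0     165
7      North     1     424
8      North     5     168
9    Airport     2     381
10     South     8     285
12     North     5     223
add column amount_minus_late = t['amount'] - t['late']:
      branch  late  amount  amount_minus_late
0       Main     7     317                310
2   Downtown    10     139                129
3   Downtown     4     350                346
4   Downtown     7     178                171
6      South     0     165                165
7      North     1     424                423
8      North     5     168                163
9    Airport     2     381                379
10     South     8     285                277
12     North     5     223                218
group by branch: min(amount_minus_late), max(late):
          amount_minus_late  late
branch                           
Airport                 379     2
Downtown                129    10
Main                    310     7
North                   163     5
South                   165     8
take 2 rows with smallest amount_minus_late:
          amount_minus_late  late
branch                           
Downtown                129    10
North                   163     5
Reading off the min of column 'amount_minus_late', we get 129.

129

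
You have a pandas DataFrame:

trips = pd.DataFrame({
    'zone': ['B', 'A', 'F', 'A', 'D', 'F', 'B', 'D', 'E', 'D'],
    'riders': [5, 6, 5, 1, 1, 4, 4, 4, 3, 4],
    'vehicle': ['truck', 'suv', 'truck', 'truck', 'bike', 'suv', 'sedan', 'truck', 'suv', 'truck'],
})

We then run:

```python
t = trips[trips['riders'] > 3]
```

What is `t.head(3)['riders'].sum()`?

16

filter rows where riders > 3:
  zone  riders vehicle
0    B       5   truck
1    A       6     suv
2    F       5   truck
5    F       4     suv
6    B       4   sedan
7    D       4   truck
9    D       4   truck
take first 3 rows:
  zone  riders vehicle
0    B       5   truck
1    A       6     suv
2    F       5   truck
sum of column 'riders' → 16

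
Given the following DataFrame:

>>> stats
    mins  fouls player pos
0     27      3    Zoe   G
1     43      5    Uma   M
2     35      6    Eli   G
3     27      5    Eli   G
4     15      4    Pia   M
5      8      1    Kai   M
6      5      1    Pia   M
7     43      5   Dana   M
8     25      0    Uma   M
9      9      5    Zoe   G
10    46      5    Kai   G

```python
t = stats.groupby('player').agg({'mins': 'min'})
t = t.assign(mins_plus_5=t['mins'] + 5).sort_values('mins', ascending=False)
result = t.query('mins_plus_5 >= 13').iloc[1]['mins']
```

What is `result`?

group by player, min of mins:
        mins
player      
Dana      43
Eli       27
Kai        8
Pia        5
Uma       25
Zoe        9
add column mins_plus_5 = t['mins'] + 5:
        mins  mins_plus_5
player                   
Dana      43           48
Eli       27           32
Kai        8           13
Pia        5           10
Uma       25           30
Zoe        9           14
sort by mins descending:
        mins  mins_plus_5
player                   
Dana      43           48
Eli       27           32
Uma       25           30
Zoe        9           14
Kai        8           13
Pia        5           10
filter rows where mins_plus_5 >= 13:
        mins  mins_plus_5
player                   
Dana      43           48
Eli       27           32
Uma       25           30
Zoe        9           14
Kai        8           13
Reading off the value at position 1, column 'mins', we get 27.

27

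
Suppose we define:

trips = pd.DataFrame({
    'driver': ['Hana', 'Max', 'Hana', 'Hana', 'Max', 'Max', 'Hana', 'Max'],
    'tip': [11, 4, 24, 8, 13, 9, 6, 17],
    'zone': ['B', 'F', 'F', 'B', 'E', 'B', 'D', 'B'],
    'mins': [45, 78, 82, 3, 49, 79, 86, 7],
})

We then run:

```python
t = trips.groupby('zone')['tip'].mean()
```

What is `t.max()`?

14.0

group by zone, mean of tip:
zone
B    11.25
D     6.00
E    13.00
F    14.00
Name: tip, dtype: float64
max of the resulting series → 14.0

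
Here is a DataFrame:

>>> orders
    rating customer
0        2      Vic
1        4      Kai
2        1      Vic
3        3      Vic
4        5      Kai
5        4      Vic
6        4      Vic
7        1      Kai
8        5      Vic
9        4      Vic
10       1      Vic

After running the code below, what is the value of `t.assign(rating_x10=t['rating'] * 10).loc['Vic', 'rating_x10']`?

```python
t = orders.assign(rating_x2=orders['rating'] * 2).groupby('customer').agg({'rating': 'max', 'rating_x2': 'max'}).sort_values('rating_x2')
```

add column rating_x2 = orders['rating'] * 2:
    rating customer  rating_x2
0        2      Vic          4
1        4      Kai          8
2        1      Vic          2
3        3      Vic          6
4        5      Kai         10
5        4      Vic          8
6        4      Vic          8
7        1      Kai          2
8        5      Vic         10
9        4      Vic          8
10       1      Vic          2
group by customer: max(rating), max(rating_x2):
          rating  rating_x2
customer                   
Kai            5         10
Vic            5         10
sort by rating_x2:
          rating  rating_x2
customer                   
Kai            5         10
Vic            5         10
add column rating_x10 = t['rating'] * 10:
          rating  rating_x2  rating_x10
customer                               
Kai            5         10          50
Vic            5         10          50
Reading off the value at row 'Vic', column 'rating_x10', we get 50.

50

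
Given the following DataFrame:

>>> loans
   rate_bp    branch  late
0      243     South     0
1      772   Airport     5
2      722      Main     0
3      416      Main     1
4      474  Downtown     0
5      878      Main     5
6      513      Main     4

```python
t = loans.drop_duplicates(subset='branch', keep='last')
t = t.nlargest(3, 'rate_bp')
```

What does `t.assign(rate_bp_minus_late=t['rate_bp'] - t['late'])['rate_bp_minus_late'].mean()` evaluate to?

583.333333333

drop duplicate branch (keep=last):
   rate_bp    branch  late
0      243     South     0
1      772   Airport     5
4      474  Downtown     0
6      513      Main     4
take 3 rows with largest rate_bp:
   rate_bp    branch  late
1      772   Airport     5
6      513      Main     4
4      474  Downtown     0
add column rate_bp_minus_late = t['rate_bp'] - t['late']:
   rate_bp    branch  late  rate_bp_minus_late
1      772   Airport     5                 767
6      513      Main     4                 509
4      474  Downtown     0                 474
Finally, mean of column 'rate_bp_minus_late' = 583.333333333.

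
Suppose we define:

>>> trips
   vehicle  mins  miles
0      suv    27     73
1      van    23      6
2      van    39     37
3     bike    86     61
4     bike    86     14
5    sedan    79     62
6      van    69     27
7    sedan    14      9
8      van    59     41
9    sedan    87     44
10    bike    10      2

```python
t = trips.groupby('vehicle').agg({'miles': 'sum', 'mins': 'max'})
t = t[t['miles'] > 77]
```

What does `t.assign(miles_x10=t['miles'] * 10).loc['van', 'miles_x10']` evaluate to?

group by vehicle: sum(miles), max(mins):
         miles  mins
vehicle             
bike        77    86
sedan      115    87
suv         73    27
van        111    69
filter rows where miles > 77:
         miles  mins
vehicle             
sedan      115    87
van        111    69
add column miles_x10 = t['miles'] * 10:
         miles  mins  miles_x10
vehicle                        
sedan      115    87       1150
van        111    69       1110

1110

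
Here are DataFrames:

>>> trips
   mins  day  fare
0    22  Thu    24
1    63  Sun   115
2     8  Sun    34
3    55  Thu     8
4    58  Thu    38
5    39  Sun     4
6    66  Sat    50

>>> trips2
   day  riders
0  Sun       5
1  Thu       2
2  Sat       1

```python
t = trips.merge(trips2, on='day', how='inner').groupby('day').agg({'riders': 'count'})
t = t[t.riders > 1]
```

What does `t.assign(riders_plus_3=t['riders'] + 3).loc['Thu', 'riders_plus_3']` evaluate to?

6

merge on 'day' (how='inner') → 7 rows:
   mins  day  fare  riders
0    22  Thu    24       2
1    63  Sun   115       5
2     8  Sun    34       5
3    55  Thu     8       2
4    58  Thu    38       2
5    39  Sun     4       5
6    66  Sat    50       1
group by day, count of riders:
     riders
day        
Sat       1
Sun       3
Thu       3
filter rows where riders > 1:
     riders
day        
Sun       3
Thu       3
add column riders_plus_3 = t['riders'] + 3:
     riders  riders_plus_3
day                       
Sun       3              6
Thu       3              6
Reading off the value at row 'Thu', column 'riders_plus_3', we get 6.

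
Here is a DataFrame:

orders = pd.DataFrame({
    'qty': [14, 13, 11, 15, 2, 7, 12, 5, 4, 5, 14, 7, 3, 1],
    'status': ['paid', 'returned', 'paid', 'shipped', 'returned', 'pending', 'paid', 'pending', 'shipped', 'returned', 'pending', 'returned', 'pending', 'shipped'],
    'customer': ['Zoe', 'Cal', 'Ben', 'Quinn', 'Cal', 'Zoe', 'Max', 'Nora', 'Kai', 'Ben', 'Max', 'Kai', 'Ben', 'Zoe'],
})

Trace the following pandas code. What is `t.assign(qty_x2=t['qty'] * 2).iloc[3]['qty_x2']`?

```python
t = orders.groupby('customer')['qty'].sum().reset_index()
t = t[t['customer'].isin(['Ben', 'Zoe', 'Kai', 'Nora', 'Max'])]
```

10

group by customer, sum of qty:
customer
Ben      19
Cal      15
Kai      11
Max      26
Nora      5
Quinn    15
Zoe      22
Name: qty, dtype: int64
reset_index():
  customer  qty
0      Ben   19
1      Cal   15
2      Kai   11
3      Max   26
4     Nora    5
5    Quinn   15
6      Zoe   22
filter rows where customer in ['Ben', 'Zoe', 'Kai', 'Nora', 'Max']:
  customer  qty
0      Ben   19
2      Kai   11
3      Max   26
4     Nora    5
6      Zoe   22
add column qty_x2 = t['qty'] * 2:
  customer  qty  qty_x2
0      Ben   19      38
2      Kai   11      22
3      Max   26      52
4     Nora    5      10
6      Zoe   22      44
Reading off the value at position 3, column 'qty_x2', we get 10.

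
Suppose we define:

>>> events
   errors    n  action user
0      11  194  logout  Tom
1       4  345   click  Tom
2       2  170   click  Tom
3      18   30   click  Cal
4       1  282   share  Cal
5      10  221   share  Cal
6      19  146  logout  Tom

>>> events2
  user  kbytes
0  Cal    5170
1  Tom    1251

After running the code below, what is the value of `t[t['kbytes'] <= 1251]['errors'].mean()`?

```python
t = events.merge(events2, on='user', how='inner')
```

9.0

merge on 'user' (how='inner') → 7 rows:
   errors    n  action user  kbytes
0      11  194  logout  Tom    1251
1       4  345   click  Tom    1251
2       2  170   click  Tom    1251
3      18   30   click  Cal    5170
4       1  282   share  Cal    5170
5      10  221   share  Cal    5170
6      19  146  logout  Tom    1251
filter rows where kbytes <= 1251:
   errors    n  action user  kbytes
0      11  194  logout  Tom    1251
1       4  345   click  Tom    1251
2       2  170   click  Tom    1251
6      19  146  logout  Tom    1251
Taking the mean of column 'errors' gives 9.0.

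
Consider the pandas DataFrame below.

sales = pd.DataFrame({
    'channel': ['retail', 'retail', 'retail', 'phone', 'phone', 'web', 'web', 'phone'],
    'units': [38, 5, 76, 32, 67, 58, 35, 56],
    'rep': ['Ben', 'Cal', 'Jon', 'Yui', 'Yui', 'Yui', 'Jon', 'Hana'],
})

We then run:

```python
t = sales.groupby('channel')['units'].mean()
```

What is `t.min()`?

39.6666666667

group by channel, mean of units:
channel
phone     51.666667
retail    39.666667
web       46.500000
Name: units, dtype: float64
Reading off the min of the resulting series, we get 39.6666666667.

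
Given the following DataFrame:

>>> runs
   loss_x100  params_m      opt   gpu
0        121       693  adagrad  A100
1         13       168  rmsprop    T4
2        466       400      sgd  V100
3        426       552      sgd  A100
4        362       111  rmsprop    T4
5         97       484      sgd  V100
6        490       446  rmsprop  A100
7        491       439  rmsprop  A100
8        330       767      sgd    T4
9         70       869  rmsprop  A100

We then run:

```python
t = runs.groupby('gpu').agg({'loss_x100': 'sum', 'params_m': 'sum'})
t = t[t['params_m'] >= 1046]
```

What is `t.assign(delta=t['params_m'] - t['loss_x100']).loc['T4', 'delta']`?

341

group by gpu: sum(loss_x100), sum(params_m):
      loss_x100  params_m
gpu                      
A100       1598      2999
T4          705      1046
V100        563       884
filter rows where params_m >= 1046:
      loss_x100  params_m
gpu                      
A100       1598      2999
T4          705      1046
add column delta = t['params_m'] - t['loss_x100']:
      loss_x100  params_m  delta
gpu                             
A100       1598      2999   1401
T4          705      1046    341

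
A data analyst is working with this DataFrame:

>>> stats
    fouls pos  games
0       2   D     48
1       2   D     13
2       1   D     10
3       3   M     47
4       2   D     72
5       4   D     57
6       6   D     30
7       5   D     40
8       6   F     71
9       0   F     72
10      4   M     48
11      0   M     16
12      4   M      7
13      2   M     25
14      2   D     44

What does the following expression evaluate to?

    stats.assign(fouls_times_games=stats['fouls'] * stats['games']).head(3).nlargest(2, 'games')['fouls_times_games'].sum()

122

add column fouls_times_games = stats['fouls'] * stats['games']:
    fouls pos  games  fouls_times_games
0       2   D     48                 96
1       2   D     13                 26
2       1   D     10                 10
3       3   M     47                141
4       2   D     72                144
5       4   D     57                228
6       6   D     30                180
7       5   D     40                200
8       6   F     71                426
9       0   F     72                  0
10      4   M     48                192
11      0   M     16                  0
12      4   M      7                 28
13      2   M     25                 50
14      2   D     44                 88
take first 3 rows:
   fouls pos  games  fouls_times_games
0      2   D     48                 96
1      2   D     13                 26
2      1   D     10                 10
take 2 rows with largest games:
   fouls pos  games  fouls_times_games
0      2   D     48                 96
1      2   D     13                 26
Finally, sum of column 'fouls_times_games' = 122.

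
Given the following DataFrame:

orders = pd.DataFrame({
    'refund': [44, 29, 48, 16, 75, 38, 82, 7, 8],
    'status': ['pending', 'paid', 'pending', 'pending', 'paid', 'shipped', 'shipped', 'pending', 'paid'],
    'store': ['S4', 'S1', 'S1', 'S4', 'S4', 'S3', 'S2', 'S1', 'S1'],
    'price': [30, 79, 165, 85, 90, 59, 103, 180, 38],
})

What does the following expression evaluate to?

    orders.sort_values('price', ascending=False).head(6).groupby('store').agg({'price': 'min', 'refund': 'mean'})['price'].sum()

267

sort by price descending:
   refund   status store  price
7       7  pending    S1    180
2      48  pending    S1    165
6      82  shipped    S2    103
4      75     paid    S4     90
3      16  pending    S4     85
1      29     paid    S1     79
5      38  shipped    S3     59
8       8     paid    S1     38
0      44  pending    S4     30
take first 6 rows:
   refund   status store  price
7       7  pending    S1    180
2      48  pending    S1    165
6      82  shipped    S2    103
4      75     paid    S4     90
3      16  pending    S4     85
1      29     paid    S1     79
group by store: min(price), mean(refund):
       price  refund
store               
S1        79    28.0
S2       103    82.0
S4        85    45.5
Hence 267.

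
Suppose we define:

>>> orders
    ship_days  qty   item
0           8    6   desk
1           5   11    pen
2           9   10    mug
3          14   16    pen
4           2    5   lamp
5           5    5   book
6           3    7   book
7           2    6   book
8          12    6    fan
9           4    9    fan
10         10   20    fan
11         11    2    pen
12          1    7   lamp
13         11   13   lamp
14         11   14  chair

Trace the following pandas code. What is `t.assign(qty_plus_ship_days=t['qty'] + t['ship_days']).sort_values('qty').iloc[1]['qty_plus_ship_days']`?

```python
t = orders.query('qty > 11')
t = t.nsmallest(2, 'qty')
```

25

filter rows where qty > 11:
    ship_days  qty   item
3          14   16    pen
10         10   20    fan
13         11   13   lamp
14         11   14  chair
take 2 rows with smallest qty:
    ship_days  qty   item
13         11   13   lamp
14         11   14  chair
add column qty_plus_ship_days = t['qty'] + t['ship_days']:
    ship_days  qty   item  qty_plus_ship_days
13         11   13   lamp                  24
14         11   14  chair                  25
sort by qty:
    ship_days  qty   item  qty_plus_ship_days
13         11   13   lamp                  24
14         11   14  chair                  25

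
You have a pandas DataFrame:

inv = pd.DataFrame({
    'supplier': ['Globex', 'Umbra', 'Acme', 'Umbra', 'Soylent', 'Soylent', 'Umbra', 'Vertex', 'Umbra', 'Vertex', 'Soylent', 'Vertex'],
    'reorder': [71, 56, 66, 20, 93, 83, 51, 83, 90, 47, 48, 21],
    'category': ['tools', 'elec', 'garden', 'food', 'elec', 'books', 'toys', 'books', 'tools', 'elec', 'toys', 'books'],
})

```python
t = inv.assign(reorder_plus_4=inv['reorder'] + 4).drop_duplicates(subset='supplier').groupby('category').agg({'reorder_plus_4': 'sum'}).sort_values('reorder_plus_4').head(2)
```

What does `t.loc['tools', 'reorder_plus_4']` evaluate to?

add column reorder_plus_4 = inv['reorder'] + 4:
   supplier  reorder category  reorder_plus_4
0    Globex       71    tools              75
1     Umbra       56     elec              60
2      Acme       66   garden              70
3     Umbra       20     food              24
4   Soylent       93     elec              97
5   Soylent       83    books              87
6     Umbra       51     toys              55
7    Vertex       83    books              87
8     Umbra       90    tools              94
9    Vertex       47     elec              51
10  Soylent       48     toys              52
11   Vertex       21    books              25
drop duplicate supplier (keep=first):
  supplier  reorder category  reorder_plus_4
0   Globex       71    tools              75
1    Umbra       56     elec              60
2     Acme       66   garden              70
4  Soylent       93     elec              97
7   Vertex       83    books              87
group by category, sum of reorder_plus_4:
          reorder_plus_4
category                
books                 87
elec                 157
garden                70
tools                 75
sort by reorder_plus_4:
          reorder_plus_4
category                
garden                70
tools                 75
books                 87
elec                 157
take first 2 rows:
          reorder_plus_4
category                
garden                70
tools                 75
value at row 'tools', column 'reorder_plus_4' → 75

75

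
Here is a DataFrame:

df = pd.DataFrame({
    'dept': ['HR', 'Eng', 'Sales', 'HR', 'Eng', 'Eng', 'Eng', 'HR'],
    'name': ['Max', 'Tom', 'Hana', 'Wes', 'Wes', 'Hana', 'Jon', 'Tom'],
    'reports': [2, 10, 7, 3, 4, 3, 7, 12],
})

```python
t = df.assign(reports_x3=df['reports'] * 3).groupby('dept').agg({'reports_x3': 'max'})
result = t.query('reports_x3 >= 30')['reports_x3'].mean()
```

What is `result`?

33.0

add column reports_x3 = df['reports'] * 3:
    dept  name  reports  reports_x3
0     HR   Max        2           6
1    Eng   Tom       10          30
2  Sales  Hana        7          21
3     HR   Wes        3           9
4    Eng   Wes        4          12
5    Eng  Hana        3           9
6    Eng   Jon        7          21
7     HR   Tom       12          36
group by dept, max of reports_x3:
       reports_x3
dept             
Eng            30
HR             36
Sales          21
filter rows where reports_x3 >= 30:
      reports_x3
dept            
Eng           30
HR            36
Finally, mean of column 'reports_x3' = 33.0.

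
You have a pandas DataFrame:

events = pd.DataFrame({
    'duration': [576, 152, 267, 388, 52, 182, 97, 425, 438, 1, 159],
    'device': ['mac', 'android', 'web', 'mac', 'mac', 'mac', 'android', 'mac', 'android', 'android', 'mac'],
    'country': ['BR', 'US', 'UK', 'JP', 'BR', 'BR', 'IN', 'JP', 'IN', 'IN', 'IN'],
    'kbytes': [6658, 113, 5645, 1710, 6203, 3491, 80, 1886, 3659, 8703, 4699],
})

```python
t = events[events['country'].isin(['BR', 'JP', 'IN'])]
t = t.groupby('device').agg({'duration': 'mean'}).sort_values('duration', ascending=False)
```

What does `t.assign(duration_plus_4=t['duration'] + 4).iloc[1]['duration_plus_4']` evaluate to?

182.666666667

filter rows where country in ['BR', 'JP', 'IN']:
    duration   device country  kbytes
0        576      mac      BR    6658
3        388      mac      JP    1710
4         52      mac      BR    6203
5        182      mac      BR    3491
6         97  android      IN      80
7        425      mac      JP    1886
8        438  android      IN    3659
9          1  android      IN    8703
10       159      mac      IN    4699
group by device, mean of duration:
           duration
device             
android  178.666667
mac      297.000000
sort by duration descending:
           duration
device             
mac      297.000000
android  178.666667
add column duration_plus_4 = t['duration'] + 4:
           duration  duration_plus_4
device                              
mac      297.000000       301.000000
android  178.666667       182.666667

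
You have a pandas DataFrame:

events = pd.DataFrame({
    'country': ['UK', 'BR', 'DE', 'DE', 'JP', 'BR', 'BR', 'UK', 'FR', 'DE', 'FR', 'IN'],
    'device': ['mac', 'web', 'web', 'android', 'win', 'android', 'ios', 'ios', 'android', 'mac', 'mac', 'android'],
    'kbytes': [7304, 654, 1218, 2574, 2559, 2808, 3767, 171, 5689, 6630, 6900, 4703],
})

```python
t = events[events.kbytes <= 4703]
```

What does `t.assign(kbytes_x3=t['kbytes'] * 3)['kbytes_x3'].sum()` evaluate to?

filter rows where kbytes <= 4703:
   country   device  kbytes
1       BR      web     654
2       DE      web    1218
3       DE  android    2574
4       JP      win    2559
5       BR  android    2808
6       BR      ios    3767
7       UK      ios     171
11      IN  android    4703
add column kbytes_x3 = t['kbytes'] * 3:
   country   device  kbytes  kbytes_x3
1       BR      web     654       1962
2       DE      web    1218       3654
3       DE  android    2574       7722
4       JP      win    2559       7677
5       BR  android    2808       8424
6       BR      ios    3767      11301
7       UK      ios     171        513
11      IN  android    4703      14109
Taking the sum of column 'kbytes_x3' gives 55362.

55362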